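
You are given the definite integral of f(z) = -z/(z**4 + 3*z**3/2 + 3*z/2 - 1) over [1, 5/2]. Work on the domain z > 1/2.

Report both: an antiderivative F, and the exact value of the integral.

Antiderivative: F(z) = 4*log(z**2 + 1)/25 - 4*log(2*z**2 + 3*z - 2)/25 - 6*atan(z)/25; value = -4*log(18)/25 - 6*atan(5/2)/25 - 4*log(2)/25 + 4*log(3)/25 + 3*pi/50 + 4*log(29/4)/25

The denominator factors as (z + 2)*(2*z - 1)*(z**2 + 1); partial fractions split f into directly integrable pieces: 2*(4*z - 3)/(25*(z**2 + 1)) - 8/(25*(2*z - 1)) - 4/(25*(z + 2)).
F(z) = 4*log(z**2 + 1)/25 - 4*log(2*z**2 + 3*z - 2)/25 - 6*atan(z)/25 is an antiderivative of f.
Check: d/dz[4*log(z**2 + 1)/25 - 4*log(2*z**2 + 3*z - 2)/25 - 6*atan(z)/25] = -2*z/(2*z**4 + 3*z**3 + 3*z - 2), which equals f(z).
F(5/2) = -4*log(18)/25 - 6*atan(5/2)/25 + 4*log(29/4)/25; F(1) = -3*pi/50 - 4*log(3)/25 + 4*log(2)/25.
Integral = F(5/2) - F(1) = -4*log(18)/25 - 6*atan(5/2)/25 - 4*log(2)/25 + 4*log(3)/25 + 3*pi/50 + 4*log(29/4)/25.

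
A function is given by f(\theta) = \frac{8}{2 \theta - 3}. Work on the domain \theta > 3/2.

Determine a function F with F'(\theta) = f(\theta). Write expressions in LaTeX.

An antiderivative is F(\theta) = 4 \log{\left(2 \theta - 3 \right)}.

A first test for any F(\theta): its \theta-derivative must equal f(\theta) identically.
Check: d/d\theta[4 \log{\left(2 \theta - 3 \right)}] = \frac{8}{2 \theta - 3} = f(\theta).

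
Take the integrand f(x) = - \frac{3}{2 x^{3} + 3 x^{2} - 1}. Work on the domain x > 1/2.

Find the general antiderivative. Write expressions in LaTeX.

F(x) = \frac{- 2 x \log{\left(x - \frac{1}{2} \right)} + 2 x \log{\left(x + 1 \right)} - 2 \log{\left(x - \frac{1}{2} \right)} + 2 \log{\left(x + 1 \right)} - 3}{3 \left(x + 1\right)} + C

Factor the denominator (\left(x + 1\right)^{2} \left(2 x - 1\right)) and decompose: f = - \frac{4}{3 \left(2 x - 1\right)} + \frac{2}{3 \left(x + 1\right)} + \frac{1}{\left(x + 1\right)^{2}}; each piece integrates to a log, atan, or power term.
Check: d/dx[\frac{- 2 x \log{\left(x - \frac{1}{2} \right)} + 2 x \log{\left(x + 1 \right)} - 2 \log{\left(x - \frac{1}{2} \right)} + 2 \log{\left(x + 1 \right)} - 3}{3 \left(x + 1\right)}] = - \frac{3}{2 x^{3} + 3 x^{2} - 1} = f(x).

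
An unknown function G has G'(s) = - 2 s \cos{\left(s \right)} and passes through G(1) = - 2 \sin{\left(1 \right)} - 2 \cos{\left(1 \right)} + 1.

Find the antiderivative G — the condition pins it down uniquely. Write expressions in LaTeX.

A first test for any G(s): its s-derivative must equal the given G'(s).
A general antiderivative is - 2 s \sin{\left(s \right)} - 2 \cos{\left(s \right)} + C.
The condition gives C = - 2 \sin{\left(1 \right)} - 2 \cos{\left(1 \right)} + 1 - (- 2 \sin{\left(1 \right)} - 2 \cos{\left(1 \right)}) = 1.
So G(s) = - 2 s \sin{\left(s \right)} - 2 \cos{\left(s \right)} + 1.
Check: d/ds[- 2 s \sin{\left(s \right)} - 2 \cos{\left(s \right)} + 1] = - 2 s \cos{\left(s \right)} = G'(s).

G(s) = - 2 s \sin{\left(s \right)} - 2 \cos{\left(s \right)} + 1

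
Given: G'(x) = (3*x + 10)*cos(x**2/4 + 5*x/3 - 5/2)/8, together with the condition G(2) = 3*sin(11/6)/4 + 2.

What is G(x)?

G'(x) matches the chain-rule pattern g'(h)*h' with inner function h(x) = x**2/4 + 5*x/3 - 5/2; substituting u = h(x) collapses the integral.
A general antiderivative is 3*sin(x**2/4 + 5*x/3 - 5/2)/4 + C.
The condition gives C = 3*sin(11/6)/4 + 2 - (3*sin(11/6)/4) = 2.
So G(x) = 3*sin(x**2/4 + 5*x/3 - 5/2)/4 + 2.
Check: d/dx[3*sin(x**2/4 + 5*x/3 - 5/2)/4 + 2] = 3*x*cos(x**2/4 + 5*x/3 - 5/2)/8 + 5*cos(x**2/4 + 5*x/3 - 5/2)/4, which equals G'(x).

G(x) = 3*sin(x**2/4 + 5*x/3 - 5/2)/4 + 2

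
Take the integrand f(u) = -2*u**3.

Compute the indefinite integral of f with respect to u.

Any candidate F(u) must reproduce f(u) exactly when differentiated.
Check: d/du[-u**4/2] = -2*u**3 = f(u).

F(u) = -u**4/2 + C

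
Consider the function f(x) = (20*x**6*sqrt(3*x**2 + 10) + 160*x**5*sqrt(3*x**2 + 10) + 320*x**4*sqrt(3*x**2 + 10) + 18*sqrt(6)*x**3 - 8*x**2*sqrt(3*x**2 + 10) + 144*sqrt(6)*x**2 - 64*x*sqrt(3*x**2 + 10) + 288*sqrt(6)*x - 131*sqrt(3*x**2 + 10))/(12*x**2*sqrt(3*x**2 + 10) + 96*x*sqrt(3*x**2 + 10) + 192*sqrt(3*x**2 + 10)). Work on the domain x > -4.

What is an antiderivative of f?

An antiderivative is F(x) = (4*x**6 + 16*x**5 - 8*x**2 + 6*sqrt(6)*x*sqrt(3*x**2 + 10) - 32*x + 24*sqrt(6)*sqrt(3*x**2 + 10) + 3)/(12*(x + 4)).

Differentiate the proposed F(x) back; it has to land on f(x) exactly.
Check: d/dx[(4*x**6 + 16*x**5 - 8*x**2 + 6*sqrt(6)*x*sqrt(3*x**2 + 10) - 32*x + 24*sqrt(6)*sqrt(3*x**2 + 10) + 3)/(12*(x + 4))] = (20*x**6*sqrt(3*x**2 + 10) + 160*x**5*sqrt(3*x**2 + 10) + 320*x**4*sqrt(3*x**2 + 10) + 18*sqrt(6)*x**3 - 8*x**2*sqrt(3*x**2 + 10) + 144*sqrt(6)*x**2 - 64*x*sqrt(3*x**2 + 10) + 288*sqrt(6)*x - 131*sqrt(3*x**2 + 10))/(12*x**2*sqrt(3*x**2 + 10) + 96*x*sqrt(3*x**2 + 10) + 192*sqrt(3*x**2 + 10)) = f(x).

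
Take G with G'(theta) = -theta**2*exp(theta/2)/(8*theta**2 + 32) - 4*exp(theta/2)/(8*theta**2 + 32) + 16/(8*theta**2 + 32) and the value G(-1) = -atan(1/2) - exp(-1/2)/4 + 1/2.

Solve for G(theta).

Integrate term by term and add the pieces.
A general antiderivative is -exp(theta/2)/4 + atan(theta/2) + C.
The condition gives C = -atan(1/2) - exp(-1/2)/4 + 1/2 - (-atan(1/2) - exp(-1/2)/4) = 1/2.
So G(theta) = (-exp(theta/2) + 4*atan(theta/2) + 2)/4.
Check: d/dtheta[(-exp(theta/2) + 4*atan(theta/2) + 2)/4] = (-theta**2*exp(theta/2) - 4*exp(theta/2) + 16)/(8*theta**2 + 32), which equals G'(theta).

G(theta) = (-exp(theta/2) + 4*atan(theta/2) + 2)/4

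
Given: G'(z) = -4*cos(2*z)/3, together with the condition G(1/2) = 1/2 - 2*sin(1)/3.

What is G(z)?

A first test for any G(z): its z-derivative must equal the given G'(z).
A general antiderivative is -2*sin(2*z)/3 + C.
The condition gives C = 1/2 - 2*sin(1)/3 - (-2*sin(1)/3) = 1/2.
So G(z) = 1/2 - 2*sin(2*z)/3.
Check: d/dz[1/2 - 2*sin(2*z)/3] = -4*cos(2*z)/3 = G'(z).

G(z) = 1/2 - 2*sin(2*z)/3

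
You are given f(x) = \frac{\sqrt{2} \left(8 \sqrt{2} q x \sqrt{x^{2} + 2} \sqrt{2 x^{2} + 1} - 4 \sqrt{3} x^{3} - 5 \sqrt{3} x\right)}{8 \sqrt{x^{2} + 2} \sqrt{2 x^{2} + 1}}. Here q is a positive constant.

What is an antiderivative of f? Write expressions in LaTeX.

An antiderivative is F(x) = q x^{2} - \frac{\sqrt{\frac{3 x^{2}}{2} + 3} \sqrt{2 x^{2} + 1}}{4}.

Since d/dx undoes antidifferentiation here, F'(x) = f(x) is required of F(x).
Check: d/dx[q x^{2} - \frac{\sqrt{\frac{3 x^{2}}{2} + 3} \sqrt{2 x^{2} + 1}}{4}] = \frac{\sqrt{2} \left(8 \sqrt{2} q x \sqrt{x^{2} + 2} \sqrt{2 x^{2} + 1} - 4 \sqrt{3} x^{3} - 5 \sqrt{3} x\right)}{8 \sqrt{x^{2} + 2} \sqrt{2 x^{2} + 1}} = f(x).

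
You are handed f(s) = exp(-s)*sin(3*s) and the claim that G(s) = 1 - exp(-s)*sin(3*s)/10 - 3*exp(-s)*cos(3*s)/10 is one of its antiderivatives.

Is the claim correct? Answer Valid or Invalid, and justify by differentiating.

Valid - differentiating G returns exactly f.

d/ds[G] = exp(-s)*sin(3*s)
This equals f(s) exactly, so the claim holds.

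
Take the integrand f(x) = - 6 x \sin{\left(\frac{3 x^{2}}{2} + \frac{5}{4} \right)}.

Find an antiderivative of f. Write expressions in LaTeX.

An antiderivative is F(x) = 2 \cos{\left(\frac{3 x^{2}}{2} + \frac{5}{4} \right)}.

The substitution u = \frac{3 x^{2}}{2} + \frac{5}{4} works: f is exactly (dF/du)*(du/dx) for that inner function.
Check: d/dx[2 \cos{\left(\frac{3 x^{2}}{2} + \frac{5}{4} \right)}] = - 6 x \sin{\left(\frac{3 x^{2}}{2} + \frac{5}{4} \right)} = f(x).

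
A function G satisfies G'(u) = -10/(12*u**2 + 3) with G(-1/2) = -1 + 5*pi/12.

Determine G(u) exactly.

G(u) = -5*atan(2*u)/3 - 1

Since d/du undoes antidifferentiation here, G(u) must give back the stated G'(u).
A general antiderivative is -5*atan(2*u)/3 + C.
The condition gives C = -1 + 5*pi/12 - (5*pi/12) = -1.
So G(u) = -5*atan(2*u)/3 - 1.
Check: d/du[-5*atan(2*u)/3 - 1] = -10/(12*u**2 + 3) = G'(u).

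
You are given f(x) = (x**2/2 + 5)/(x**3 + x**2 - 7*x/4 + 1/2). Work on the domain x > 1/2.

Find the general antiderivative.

Factor the denominator ((x + 2)*(2*x - 1)**2) and decompose: f = -31/(25*(2*x - 1)) + 41/(5*(2*x - 1)**2) + 28/(25*(x + 2)); each piece integrates to a log, atan, or power term.
Check: d/dx[(-31*(2*x - 1)*log(x - 1/2) + 56*(2*x - 1)*log(x + 2) - 205)/(50*(2*x - 1))] = (2*x**2 + 20)/(4*x**3 + 4*x**2 - 7*x + 2), which equals f(x).

F(x) = (-31*(2*x - 1)*log(x - 1/2) + 56*(2*x - 1)*log(x + 2) - 205)/(50*(2*x - 1)) + C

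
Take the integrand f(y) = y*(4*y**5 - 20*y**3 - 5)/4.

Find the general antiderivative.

F(y) = y**7/7 - y**5 - 5*y**2/8 + C

Differentiate the proposed F(y) back; it has to land on f(y) exactly.
Check: d/dy[y**7/7 - y**5 - 5*y**2/8] = y**6 - 5*y**4 - 5*y/4, which equals f(y).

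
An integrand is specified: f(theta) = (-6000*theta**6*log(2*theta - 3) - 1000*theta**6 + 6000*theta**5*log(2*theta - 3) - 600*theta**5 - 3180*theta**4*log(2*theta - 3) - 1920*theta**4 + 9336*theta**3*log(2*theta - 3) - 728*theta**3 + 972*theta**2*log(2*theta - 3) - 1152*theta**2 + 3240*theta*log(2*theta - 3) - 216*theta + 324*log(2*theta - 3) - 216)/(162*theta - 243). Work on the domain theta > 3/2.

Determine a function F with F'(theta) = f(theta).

f has the shape u'v + uv' for u = -4*(5*theta**2/3 + theta/3 + 1)**3/3 and v = log(2*theta - 3) — it is the derivative of the product u*v.
Check: d/dtheta[-500*theta**6*log(2*theta - 3)/81 - 100*theta**5*log(2*theta - 3)/27 - 320*theta**4*log(2*theta - 3)/27 - 364*theta**3*log(2*theta - 3)/81 - 64*theta**2*log(2*theta - 3)/9 - 4*theta*log(2*theta - 3)/3 - 4*log(2*theta - 3)/3] = (-6000*theta**6*log(2*theta - 3) - 1000*theta**6 + 6000*theta**5*log(2*theta - 3) - 600*theta**5 - 3180*theta**4*log(2*theta - 3) - 1920*theta**4 + 9336*theta**3*log(2*theta - 3) - 728*theta**3 + 972*theta**2*log(2*theta - 3) - 1152*theta**2 + 3240*theta*log(2*theta - 3) - 216*theta + 324*log(2*theta - 3) - 216)/(162*theta - 243) = f(theta).

An antiderivative is F(theta) = -500*theta**6*log(2*theta - 3)/81 - 100*theta**5*log(2*theta - 3)/27 - 320*theta**4*log(2*theta - 3)/27 - 364*theta**3*log(2*theta - 3)/81 - 64*theta**2*log(2*theta - 3)/9 - 4*theta*log(2*theta - 3)/3 - 4*log(2*theta - 3)/3.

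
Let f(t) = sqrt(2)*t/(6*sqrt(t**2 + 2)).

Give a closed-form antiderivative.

f matches the chain-rule pattern g'(h)*h' with inner function h(t) = t**2/2 + 1; substituting u = h(t) collapses the integral.
Check: d/dt[sqrt(t**2/2 + 1)/3] = sqrt(2)*t/(6*sqrt(t**2 + 2)) = f(t).

An antiderivative is F(t) = sqrt(t**2/2 + 1)/3.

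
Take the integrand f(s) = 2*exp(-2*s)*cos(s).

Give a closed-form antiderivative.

A candidate is checked by its d/ds: the result must match f(s).
Check: d/ds[2*(sin(s) - 2*cos(s))*exp(-2*s)/5] = 2*exp(-2*s)*cos(s) = f(s).

An antiderivative is F(s) = 2*(sin(s) - 2*cos(s))*exp(-2*s)/5.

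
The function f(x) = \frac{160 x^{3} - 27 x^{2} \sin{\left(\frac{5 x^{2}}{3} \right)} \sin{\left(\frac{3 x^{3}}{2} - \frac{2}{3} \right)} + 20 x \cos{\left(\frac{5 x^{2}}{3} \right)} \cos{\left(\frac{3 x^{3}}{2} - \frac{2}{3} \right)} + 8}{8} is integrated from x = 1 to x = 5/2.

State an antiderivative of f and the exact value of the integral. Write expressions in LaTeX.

Whatever form F(x) takes, F'(x) = f(x) is non-negotiable.
F(x) = \frac{20 x^{4} + 4 x + 3 \sin{\left(\frac{5 x^{2}}{3} \right)} \cos{\left(\frac{3 x^{3}}{2} - \frac{2}{3} \right)}}{4} is an antiderivative of f.
Check: d/dx[\frac{20 x^{4} + 4 x + 3 \sin{\left(\frac{5 x^{2}}{3} \right)} \cos{\left(\frac{3 x^{3}}{2} - \frac{2}{3} \right)}}{4}] = 20 x^{3} - \frac{27 x^{2} \sin{\left(\frac{5 x^{2}}{3} \right)} \sin{\left(\frac{3 x^{3}}{2} - \frac{2}{3} \right)}}{8} + \frac{5 x \cos{\left(\frac{5 x^{2}}{3} \right)} \cos{\left(\frac{3 x^{3}}{2} - \frac{2}{3} \right)}}{2} + 1, which equals f(x).
F(5/2) = \frac{3 \sin{\left(\frac{125}{12} \right)} \cos{\left(\frac{1093}{48} \right)}}{4} + \frac{3165}{16}; F(1) = \frac{3 \sin{\left(\frac{5}{3} \right)} \cos{\left(\frac{5}{6} \right)}}{4} + 6.
Integral = F(5/2) - F(1) = - \frac{3 \sin{\left(\frac{5}{3} \right)} \cos{\left(\frac{5}{6} \right)}}{4} + \frac{3 \sin{\left(\frac{125}{12} \right)} \cos{\left(\frac{1093}{48} \right)}}{4} + \frac{3069}{16}.

Antiderivative: F(x) = \frac{20 x^{4} + 4 x + 3 \sin{\left(\frac{5 x^{2}}{3} \right)} \cos{\left(\frac{3 x^{3}}{2} - \frac{2}{3} \right)}}{4}; value = - \frac{3 \sin{\left(\frac{5}{3} \right)} \cos{\left(\frac{5}{6} \right)}}{4} + \frac{3 \sin{\left(\frac{125}{12} \right)} \cos{\left(\frac{1093}{48} \right)}}{4} + \frac{3069}{16}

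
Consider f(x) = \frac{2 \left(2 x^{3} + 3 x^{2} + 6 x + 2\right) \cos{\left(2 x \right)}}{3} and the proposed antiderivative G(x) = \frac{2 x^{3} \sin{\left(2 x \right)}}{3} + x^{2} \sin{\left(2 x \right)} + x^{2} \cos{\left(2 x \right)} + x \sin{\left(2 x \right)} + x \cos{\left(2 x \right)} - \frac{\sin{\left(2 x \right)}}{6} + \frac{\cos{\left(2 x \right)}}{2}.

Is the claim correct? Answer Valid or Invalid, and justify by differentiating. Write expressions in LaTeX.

d/dx[G] = \frac{4 x^{3} \cos{\left(2 x \right)}}{3} + 2 x^{2} \cos{\left(2 x \right)} + 4 x \cos{\left(2 x \right)} + \frac{2 \cos{\left(2 x \right)}}{3}
d/dx[G] - f(x) = - \frac{2 \cos{\left(2 x \right)}}{3} != 0.

Invalid: d/dx[G] - f = - \frac{2 \cos{\left(2 x \right)}}{3}, which is not 0.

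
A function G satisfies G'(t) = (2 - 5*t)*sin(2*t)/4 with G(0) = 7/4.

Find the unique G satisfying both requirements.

Any candidate G(t) must reproduce the stated G'(t) exactly.
A general antiderivative is 5*t*cos(2*t)/8 - 5*sin(2*t)/16 - cos(2*t)/4 + C.
The condition gives C = 7/4 - (-1/4) = 2.
So G(t) = 5*t*cos(2*t)/8 - 5*sin(2*t)/16 - cos(2*t)/4 + 2.
Check: d/dt[5*t*cos(2*t)/8 - 5*sin(2*t)/16 - cos(2*t)/4 + 2] = -5*t*sin(2*t)/4 + sin(2*t)/2, which equals G'(t).

G(t) = 5*t*cos(2*t)/8 - 5*sin(2*t)/16 - cos(2*t)/4 + 2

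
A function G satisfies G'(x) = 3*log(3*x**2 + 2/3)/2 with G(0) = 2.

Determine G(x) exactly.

The proposed G(x) is checked by its d/dx: the result must match the given G'(x).
A general antiderivative is 3*x*log(3*x**2 + 2/3)/2 - 3*x + sqrt(2)*atan(3*sqrt(2)*x/2) + C.
The condition gives C = 2 - (0) = 2.
So G(x) = 3*x*log(3*x**2 + 2/3)/2 - 3*x + sqrt(2)*atan(3*sqrt(2)*x/2) + 2.
Check: d/dx[3*x*log(3*x**2 + 2/3)/2 - 3*x + sqrt(2)*atan(3*sqrt(2)*x/2) + 2] = 3*log(3*x**2 + 2/3)/2 = G'(x).

G(x) = 3*x*log(3*x**2 + 2/3)/2 - 3*x + sqrt(2)*atan(3*sqrt(2)*x/2) + 2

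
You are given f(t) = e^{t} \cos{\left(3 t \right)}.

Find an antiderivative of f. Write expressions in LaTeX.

An antiderivative is F(t) = \frac{3 e^{t} \sin{\left(3 t \right)}}{10} + \frac{e^{t} \cos{\left(3 t \right)}}{10}.

Differentiate the proposed F(t) back; it has to land on f(t) exactly.
Check: d/dt[\frac{3 e^{t} \sin{\left(3 t \right)}}{10} + \frac{e^{t} \cos{\left(3 t \right)}}{10}] = e^{t} \cos{\left(3 t \right)} = f(t).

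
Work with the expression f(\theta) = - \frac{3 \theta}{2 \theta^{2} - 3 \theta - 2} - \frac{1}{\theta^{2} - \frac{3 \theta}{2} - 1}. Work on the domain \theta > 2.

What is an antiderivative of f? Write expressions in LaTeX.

The denominator factors as \left(\theta - 2\right) \left(2 \theta + 1\right); partial fractions split f into directly integrable pieces: \frac{1}{5 \left(2 \theta + 1\right)} - \frac{8}{5 \left(\theta - 2\right)}.
Check: d/d\theta[\frac{- 16 \log{\left(\theta - 2 \right)} + \log{\left(\theta + \frac{1}{2} \right)}}{10}] = \frac{- 3 \theta - 2}{2 \theta^{2} - 3 \theta - 2}, which equals f(\theta).

An antiderivative is F(\theta) = \frac{- 16 \log{\left(\theta - 2 \right)} + \log{\left(\theta + \frac{1}{2} \right)}}{10}.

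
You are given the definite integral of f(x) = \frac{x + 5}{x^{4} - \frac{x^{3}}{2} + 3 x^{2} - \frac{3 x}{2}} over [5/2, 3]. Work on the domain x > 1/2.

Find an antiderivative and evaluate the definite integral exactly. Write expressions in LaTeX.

Antiderivative: F(x) = - \frac{10 \log{\left(x \right)}}{3} + \frac{44 \log{\left(x - \frac{1}{2} \right)}}{13} - \frac{\log{\left(x^{2} + 3 \right)}}{39} - \frac{22 \sqrt{3} \operatorname{atan}{\left(\frac{\sqrt{3} x}{3} \right)}}{39}; value = - \frac{10 \log{\left(3 \right)}}{3} - \frac{44 \log{\left(2 \right)}}{13} - \frac{22 \sqrt{3} \pi}{117} - \frac{\log{\left(12 \right)}}{39} + \frac{\log{\left(\frac{37}{4} \right)}}{39} + \frac{22 \sqrt{3} \operatorname{atan}{\left(\frac{5 \sqrt{3}}{6} \right)}}{39} + \frac{262 \log{\left(\frac{5}{2} \right)}}{39}

The denominator factors as x \left(2 x - 1\right) \left(x^{2} + 3\right); partial fractions split f into directly integrable pieces: - \frac{2 \left(x + 33\right)}{39 \left(x^{2} + 3\right)} + \frac{88}{13 \left(2 x - 1\right)} - \frac{10}{3 x}.
F(x) = - \frac{10 \log{\left(x \right)}}{3} + \frac{44 \log{\left(x - \frac{1}{2} \right)}}{13} - \frac{\log{\left(x^{2} + 3 \right)}}{39} - \frac{22 \sqrt{3} \operatorname{atan}{\left(\frac{\sqrt{3} x}{3} \right)}}{39} is an antiderivative of f.
Check: d/dx[- \frac{10 \log{\left(x \right)}}{3} + \frac{44 \log{\left(x - \frac{1}{2} \right)}}{13} - \frac{\log{\left(x^{2} + 3 \right)}}{39} - \frac{22 \sqrt{3} \operatorname{atan}{\left(\frac{\sqrt{3} x}{3} \right)}}{39}] = \frac{2 x + 10}{2 x^{4} - x^{3} + 6 x^{2} - 3 x}, which equals f(x).
F(3) = - \frac{10 \log{\left(3 \right)}}{3} - \frac{22 \sqrt{3} \pi}{117} - \frac{\log{\left(12 \right)}}{39} + \frac{44 \log{\left(\frac{5}{2} \right)}}{13}; F(5/2) = - \frac{10 \log{\left(\frac{5}{2} \right)}}{3} - \frac{22 \sqrt{3} \operatorname{atan}{\left(\frac{5 \sqrt{3}}{6} \right)}}{39} - \frac{\log{\left(\frac{37}{4} \right)}}{39} + \frac{44 \log{\left(2 \right)}}{13}.
Integral = F(3) - F(5/2) = - \frac{10 \log{\left(3 \right)}}{3} - \frac{44 \log{\left(2 \right)}}{13} - \frac{22 \sqrt{3} \pi}{117} - \frac{\log{\left(12 \right)}}{39} + \frac{\log{\left(\frac{37}{4} \right)}}{39} + \frac{22 \sqrt{3} \operatorname{atan}{\left(\frac{5 \sqrt{3}}{6} \right)}}{39} + \frac{262 \log{\left(\frac{5}{2} \right)}}{39}.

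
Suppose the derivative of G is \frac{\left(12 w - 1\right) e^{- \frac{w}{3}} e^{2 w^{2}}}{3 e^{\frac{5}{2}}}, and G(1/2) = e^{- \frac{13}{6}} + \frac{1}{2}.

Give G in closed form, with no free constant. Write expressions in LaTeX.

The substitution u = 2 w^{2} - \frac{w}{3} - \frac{5}{2} works: G'(w) is exactly (dG/du)*(du/dw) for that inner function.
A general antiderivative is e^{2 w^{2} - \frac{w}{3} - \frac{5}{2}} + C.
The condition gives C = e^{- \frac{13}{6}} + \frac{1}{2} - (e^{- \frac{13}{6}}) = \frac{1}{2}.
So G(w) = \frac{1 + \frac{2 e^{- \frac{w}{3}} e^{2 w^{2}}}{e^{\frac{5}{2}}}}{2}.
Check: d/dw[\frac{1 + \frac{2 e^{- \frac{w}{3}} e^{2 w^{2}}}{e^{\frac{5}{2}}}}{2}] = \frac{\left(12 w e^{2 w^{2}} - e^{2 w^{2}}\right) e^{- \frac{w}{3}}}{3 e^{\frac{5}{2}}}, which equals G'(w).

G(w) = \frac{1 + \frac{2 e^{- \frac{w}{3}} e^{2 w^{2}}}{e^{\frac{5}{2}}}}{2}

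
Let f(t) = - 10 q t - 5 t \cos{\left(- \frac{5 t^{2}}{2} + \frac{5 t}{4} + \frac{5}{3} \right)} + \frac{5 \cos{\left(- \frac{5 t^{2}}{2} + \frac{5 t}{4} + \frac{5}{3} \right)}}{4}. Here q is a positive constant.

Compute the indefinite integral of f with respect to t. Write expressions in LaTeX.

F(t) = - 5 q t^{2} + \sin{\left(- \frac{5 t^{2}}{2} + \frac{5 t}{4} + \frac{5}{3} \right)} + C

The integrand splits into summands that can be handled one at a time.
Check: d/dt[- 5 q t^{2} + \sin{\left(- \frac{5 t^{2}}{2} + \frac{5 t}{4} + \frac{5}{3} \right)}] = - 10 q t - 5 t \cos{\left(- \frac{5 t^{2}}{2} + \frac{5 t}{4} + \frac{5}{3} \right)} + \frac{5 \cos{\left(- \frac{5 t^{2}}{2} + \frac{5 t}{4} + \frac{5}{3} \right)}}{4} = f(t).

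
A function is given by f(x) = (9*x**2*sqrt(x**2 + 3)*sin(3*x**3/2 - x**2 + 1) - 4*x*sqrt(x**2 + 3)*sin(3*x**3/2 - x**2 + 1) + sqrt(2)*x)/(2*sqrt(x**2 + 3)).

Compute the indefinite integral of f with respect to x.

F(x) = -(-sqrt(2)*sqrt(x**2 + 3) + 2*cos(3*x**3/2 - x**2 + 1))/2 + C

Any candidate F(x) must reproduce f(x) exactly when differentiated.
Check: d/dx[-(-sqrt(2)*sqrt(x**2 + 3) + 2*cos(3*x**3/2 - x**2 + 1))/2] = (9*x**2*sqrt(x**2 + 3)*sin(3*x**3/2 - x**2 + 1) - 4*x*sqrt(x**2 + 3)*sin(3*x**3/2 - x**2 + 1) + sqrt(2)*x)/(2*sqrt(x**2 + 3)) = f(x).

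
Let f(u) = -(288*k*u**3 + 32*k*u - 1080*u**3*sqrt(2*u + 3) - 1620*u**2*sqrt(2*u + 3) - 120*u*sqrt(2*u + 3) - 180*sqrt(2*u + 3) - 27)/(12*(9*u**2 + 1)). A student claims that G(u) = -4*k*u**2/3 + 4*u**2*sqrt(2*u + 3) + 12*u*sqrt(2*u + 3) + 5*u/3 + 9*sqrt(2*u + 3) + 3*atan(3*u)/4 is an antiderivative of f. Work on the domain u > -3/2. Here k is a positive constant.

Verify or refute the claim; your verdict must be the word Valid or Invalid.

Invalid: d/du[G] - f = 5/3, which is not 0.

d/du[G] = (-288*k*u**3*sqrt(2*u + 3) - 32*k*u*sqrt(2*u + 3) + 2160*u**4 + 6480*u**3 + 180*u**2*sqrt(2*u + 3) + 5100*u**2 + 720*u + 47*sqrt(2*u + 3) + 540)/(108*u**2*sqrt(2*u + 3) + 12*sqrt(2*u + 3))
d/du[G] - f(u) = 5/3 != 0.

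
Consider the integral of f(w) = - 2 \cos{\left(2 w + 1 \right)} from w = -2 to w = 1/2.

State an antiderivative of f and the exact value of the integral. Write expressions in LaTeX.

Antiderivative: F(w) = - \sin{\left(2 w + 1 \right)}; value = - \sin{\left(2 \right)} - \sin{\left(3 \right)}

For F(w) to be correct the identity F'(w) - f(w) = 0 must hold.
F(w) = - \sin{\left(2 w + 1 \right)} is an antiderivative of f.
Check: d/dw[- \sin{\left(2 w + 1 \right)}] = - 2 \cos{\left(2 w + 1 \right)} = f(w).
F(1/2) = - \sin{\left(2 \right)}; F(-2) = \sin{\left(3 \right)}.
Integral = F(1/2) - F(-2) = - \sin{\left(2 \right)} - \sin{\left(3 \right)}.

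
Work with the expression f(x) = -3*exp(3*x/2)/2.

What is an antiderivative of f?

An antiderivative F(x) passes only if d/dx[F] lands on f(x) exactly.
Check: d/dx[-exp(3*x/2)] = -3*exp(3*x/2)/2 = f(x).

An antiderivative is F(x) = -exp(3*x/2).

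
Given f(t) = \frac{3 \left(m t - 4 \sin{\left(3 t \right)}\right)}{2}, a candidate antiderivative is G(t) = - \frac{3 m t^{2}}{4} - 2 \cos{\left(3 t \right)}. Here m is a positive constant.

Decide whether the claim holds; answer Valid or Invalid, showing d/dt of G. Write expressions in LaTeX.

Invalid: d/dt[G] - f = - 3 m t + 12 \sin{\left(3 t \right)}, which is not 0.

d/dt[G] = - \frac{3 m t}{2} + 6 \sin{\left(3 t \right)}
d/dt[G] - f(t) = - 3 m t + 12 \sin{\left(3 t \right)} != 0.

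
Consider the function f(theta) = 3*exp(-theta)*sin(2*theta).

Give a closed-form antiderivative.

An antiderivative is F(theta) = -3*exp(-theta)*sin(2*theta)/5 - 6*exp(-theta)*cos(2*theta)/5.

An antiderivative F(theta) passes only if d/dtheta[F] lands on f(theta) exactly.
Check: d/dtheta[-3*exp(-theta)*sin(2*theta)/5 - 6*exp(-theta)*cos(2*theta)/5] = 3*exp(-theta)*sin(2*theta) = f(theta).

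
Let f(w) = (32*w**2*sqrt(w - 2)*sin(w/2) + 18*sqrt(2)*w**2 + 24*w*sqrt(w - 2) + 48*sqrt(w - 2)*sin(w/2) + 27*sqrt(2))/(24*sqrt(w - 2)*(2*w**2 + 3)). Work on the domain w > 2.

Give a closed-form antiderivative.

An antiderivative is F(w) = 3*sqrt(w/2 - 1)/2 + log(2*w**2 + 3)/4 - 4*cos(w/2)/3.

For F(w) to be correct the identity F'(w) - f(w) = 0 must hold.
Check: d/dw[3*sqrt(w/2 - 1)/2 + log(2*w**2 + 3)/4 - 4*cos(w/2)/3] = (32*w**2*sqrt(w - 2)*sin(w/2) + 18*sqrt(2)*w**2 + 24*w*sqrt(w - 2) + 48*sqrt(w - 2)*sin(w/2) + 27*sqrt(2))/(48*w**2*sqrt(w - 2) + 72*sqrt(w - 2)), which equals f(w).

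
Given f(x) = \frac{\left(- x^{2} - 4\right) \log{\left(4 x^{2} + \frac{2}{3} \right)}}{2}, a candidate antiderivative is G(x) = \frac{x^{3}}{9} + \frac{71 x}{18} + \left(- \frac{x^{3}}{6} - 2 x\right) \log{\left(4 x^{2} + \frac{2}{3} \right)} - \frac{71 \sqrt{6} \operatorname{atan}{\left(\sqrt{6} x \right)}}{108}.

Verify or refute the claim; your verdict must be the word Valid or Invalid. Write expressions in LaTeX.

Valid - the claim checks out under differentiation.

d/dx[G] = - \frac{x^{2} \log{\left(2 x^{2} + \frac{1}{3} \right)}}{2} - \frac{x^{2} \log{\left(2 \right)}}{2} - 2 \log{\left(2 x^{2} + \frac{1}{3} \right)} - 2 \log{\left(2 \right)}
This equals f(x) exactly, so the claim holds.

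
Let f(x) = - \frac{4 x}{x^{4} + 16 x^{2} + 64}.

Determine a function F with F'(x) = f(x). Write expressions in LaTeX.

An antiderivative is F(x) = \frac{1}{\frac{x^{2}}{2} + 4}.

f matches the chain-rule pattern g'(h)*h' with inner function h(x) = \frac{x^{2}}{2} + 4; substituting u = h(x) collapses the integral.
Check: d/dx[\frac{1}{\frac{x^{2}}{2} + 4}] = - \frac{4 x}{x^{4} + 16 x^{2} + 64} = f(x).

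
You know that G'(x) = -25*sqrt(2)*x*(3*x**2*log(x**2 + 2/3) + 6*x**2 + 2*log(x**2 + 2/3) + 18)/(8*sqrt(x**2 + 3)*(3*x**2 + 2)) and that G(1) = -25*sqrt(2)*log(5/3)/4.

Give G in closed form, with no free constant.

G(x) = -25*sqrt(x**2/2 + 3/2)*log(x**2 + 2/3)/4

Recognize the product-rule pattern: G'(x) = u'v + uv' with u = -25*sqrt(x**2/2 + 3/2)/4, v = log(x**2 + 2/3), so integration by parts undoes it.
A general antiderivative is -25*sqrt(x**2/2 + 3/2)*log(x**2 + 2/3)/4 + C.
The condition gives C = -25*sqrt(2)*log(5/3)/4 - (-25*sqrt(2)*log(5/3)/4) = 0.
So G(x) = -25*sqrt(x**2/2 + 3/2)*log(x**2 + 2/3)/4.
Check: d/dx[-25*sqrt(x**2/2 + 3/2)*log(x**2 + 2/3)/4] = (-75*sqrt(2)*x**3*log(x**2 + 2/3) - 150*sqrt(2)*x**3 - 50*sqrt(2)*x*log(x**2 + 2/3) - 450*sqrt(2)*x)/(24*x**2*sqrt(x**2 + 3) + 16*sqrt(x**2 + 3)), which equals G'(x).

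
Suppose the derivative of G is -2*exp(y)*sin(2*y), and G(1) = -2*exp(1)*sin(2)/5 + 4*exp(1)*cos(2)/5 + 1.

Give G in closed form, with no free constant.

G(y) = -2*exp(y)*sin(2*y)/5 + 4*exp(y)*cos(2*y)/5 + 1

The proposed G(y) is checked by its d/dy: the result must match the given G'(y).
A general antiderivative is -2*exp(y)*sin(2*y)/5 + 4*exp(y)*cos(2*y)/5 + C.
The condition gives C = -2*exp(1)*sin(2)/5 + 4*exp(1)*cos(2)/5 + 1 - (-2*exp(1)*sin(2)/5 + 4*exp(1)*cos(2)/5) = 1.
So G(y) = -2*exp(y)*sin(2*y)/5 + 4*exp(y)*cos(2*y)/5 + 1.
Check: d/dy[-2*exp(y)*sin(2*y)/5 + 4*exp(y)*cos(2*y)/5 + 1] = -2*exp(y)*sin(2*y) = G'(y).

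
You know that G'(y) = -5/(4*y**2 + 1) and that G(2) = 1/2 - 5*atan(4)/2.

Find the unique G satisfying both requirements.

G(y) = 1/2 - 5*atan(2*y)/2

A first test for any G(y): its y-derivative must equal the given G'(y).
A general antiderivative is -5*atan(2*y)/2 + C.
The condition gives C = 1/2 - 5*atan(4)/2 - (-5*atan(4)/2) = 1/2.
So G(y) = 1/2 - 5*atan(2*y)/2.
Check: d/dy[1/2 - 5*atan(2*y)/2] = -5/(4*y**2 + 1) = G'(y).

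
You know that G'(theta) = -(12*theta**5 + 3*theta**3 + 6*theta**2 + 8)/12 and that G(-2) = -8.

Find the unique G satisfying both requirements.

For G(theta) to be correct, d/dtheta[G] must agree with the stated G'(theta) identically.
A general antiderivative is -theta**6/6 - theta**4/16 - theta**3/6 - 2*theta/3 + C.
The condition gives C = -8 - (-9) = 1.
So G(theta) = -theta**6/6 - theta**4/16 - theta**3/6 - 2*theta/3 + 1.
Check: d/dtheta[-theta**6/6 - theta**4/16 - theta**3/6 - 2*theta/3 + 1] = -theta**5 - theta**3/4 - theta**2/2 - 2/3, which equals G'(theta).

G(theta) = -theta**6/6 - theta**4/16 - theta**3/6 - 2*theta/3 + 1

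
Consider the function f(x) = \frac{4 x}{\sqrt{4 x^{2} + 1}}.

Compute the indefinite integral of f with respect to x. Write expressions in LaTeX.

F(x) = \sqrt{4 x^{2} + 1} + C

The substitution u = 4 x^{2} + 1 works: f is exactly (dF/du)*(du/dx) for that inner function.
Check: d/dx[\sqrt{4 x^{2} + 1}] = \frac{4 x}{\sqrt{4 x^{2} + 1}} = f(x).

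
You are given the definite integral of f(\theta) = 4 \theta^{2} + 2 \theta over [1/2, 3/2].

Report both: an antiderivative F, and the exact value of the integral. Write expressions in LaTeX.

Antiderivative: F(\theta) = \frac{4 \theta^{3}}{3} + \theta^{2}; value = \frac{19}{3}

Integrate term by term and add the pieces.
F(\theta) = \frac{4 \theta^{3}}{3} + \theta^{2} is an antiderivative of f.
Check: d/d\theta[\frac{4 \theta^{3}}{3} + \theta^{2}] = 4 \theta^{2} + 2 \theta = f(\theta).
F(3/2) = \frac{27}{4}; F(1/2) = \frac{5}{12}.
Integral = F(3/2) - F(1/2) = \frac{19}{3}.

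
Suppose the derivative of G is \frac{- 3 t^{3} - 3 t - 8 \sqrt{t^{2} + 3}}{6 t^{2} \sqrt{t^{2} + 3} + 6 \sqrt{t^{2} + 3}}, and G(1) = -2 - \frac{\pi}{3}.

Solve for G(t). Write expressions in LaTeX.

G(t) = - \frac{\sqrt{t^{2} + 3}}{2} - \frac{4 \operatorname{atan}{\left(t \right)}}{3} - 1

A candidate passes only if d/dt[G] lands on the given G'(t) exactly.
A general antiderivative is - \frac{\sqrt{t^{2} + 3}}{2} - \frac{4 \operatorname{atan}{\left(t \right)}}{3} + C.
The condition gives C = -2 - \frac{\pi}{3} - (- \frac{\pi}{3} - 1) = -1.
So G(t) = - \frac{\sqrt{t^{2} + 3}}{2} - \frac{4 \operatorname{atan}{\left(t \right)}}{3} - 1.
Check: d/dt[- \frac{\sqrt{t^{2} + 3}}{2} - \frac{4 \operatorname{atan}{\left(t \right)}}{3} - 1] = \frac{- 3 t^{3} - 3 t - 8 \sqrt{t^{2} + 3}}{6 t^{2} \sqrt{t^{2} + 3} + 6 \sqrt{t^{2} + 3}} = G'(t).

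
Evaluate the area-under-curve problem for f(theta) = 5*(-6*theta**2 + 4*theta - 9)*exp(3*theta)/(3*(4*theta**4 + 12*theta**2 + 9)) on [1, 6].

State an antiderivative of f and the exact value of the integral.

f has the shape u'v + uv' for u = -5/(3*(2*theta**2 + 3)) and v = exp(3*theta) — it is the derivative of the product u*v.
F(theta) = -5*exp(3*theta)/(6*theta**2 + 9) is an antiderivative of f.
Check: d/dtheta[-5*exp(3*theta)/(6*theta**2 + 9)] = (-30*theta**2*exp(3*theta) + 20*theta*exp(3*theta) - 45*exp(3*theta))/(12*theta**4 + 36*theta**2 + 27), which equals f(theta).
F(6) = -exp(18)/45; F(1) = -exp(3)/3.
Integral = F(6) - F(1) = -exp(18)/45 + exp(3)/3.

Antiderivative: F(theta) = -5*exp(3*theta)/(6*theta**2 + 9); value = -exp(18)/45 + exp(3)/3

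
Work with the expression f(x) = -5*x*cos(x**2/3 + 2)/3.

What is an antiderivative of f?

An antiderivative is F(x) = -5*sin(x**2/3 + 2)/2.

The substitution u = x**2/3 + 2 works: f is exactly (dF/du)*(du/dx) for that inner function.
Check: d/dx[-5*sin(x**2/3 + 2)/2] = -5*x*cos(x**2/3 + 2)/3 = f(x).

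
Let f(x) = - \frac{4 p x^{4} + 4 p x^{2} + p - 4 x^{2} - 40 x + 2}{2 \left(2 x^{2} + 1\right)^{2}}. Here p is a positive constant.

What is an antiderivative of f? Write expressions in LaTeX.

Differentiate the proposed F(x) back; it has to land on f(x) exactly.
Check: d/dx[- \frac{2 p x^{3} + p x + 2 x + 10}{2 \left(2 x^{2} + 1\right)}] = \frac{- 4 p x^{4} - 4 p x^{2} - p + 4 x^{2} + 40 x - 2}{8 x^{4} + 8 x^{2} + 2}, which equals f(x).

An antiderivative is F(x) = - \frac{2 p x^{3} + p x + 2 x + 10}{2 \left(2 x^{2} + 1\right)}.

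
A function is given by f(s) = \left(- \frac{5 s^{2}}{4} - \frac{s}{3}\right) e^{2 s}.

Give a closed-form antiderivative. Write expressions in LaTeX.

An antiderivative is F(s) = \frac{\left(- 30 s^{2} + 22 s - 11\right) e^{2 s}}{48}.

Recognize the product-rule pattern: f = u'v + uv' with u = - \frac{5 s^{2}}{8} + \frac{11 s}{24} - \frac{11}{48}, v = e^{2 s}, so integration by parts undoes it.
Check: d/ds[\frac{\left(- 30 s^{2} + 22 s - 11\right) e^{2 s}}{48}] = - \frac{5 s^{2} e^{2 s}}{4} - \frac{s e^{2 s}}{3}, which equals f(s).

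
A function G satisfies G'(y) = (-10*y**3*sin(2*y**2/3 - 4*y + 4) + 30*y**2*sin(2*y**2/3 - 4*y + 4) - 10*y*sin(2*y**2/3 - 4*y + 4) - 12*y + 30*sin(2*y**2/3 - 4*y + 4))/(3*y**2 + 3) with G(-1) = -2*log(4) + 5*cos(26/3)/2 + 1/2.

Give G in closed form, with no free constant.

A first test for any G(y): its y-derivative must equal the given G'(y).
A general antiderivative is -2*log(2*y**2 + 2) + 5*cos(2*y**2/3 - 4*y + 4)/2 + C.
The condition gives C = -2*log(4) + 5*cos(26/3)/2 + 1/2 - (-2*log(4) + 5*cos(26/3)/2) = 1/2.
So G(y) = (-4*log(2*y**2 + 2) + 5*cos(2*y**2/3 - 4*y + 4) + 1)/2.
Check: d/dy[(-4*log(2*y**2 + 2) + 5*cos(2*y**2/3 - 4*y + 4) + 1)/2] = (-10*y**3*sin(2*y**2/3 - 4*y + 4) + 30*y**2*sin(2*y**2/3 - 4*y + 4) - 10*y*sin(2*y**2/3 - 4*y + 4) - 12*y + 30*sin(2*y**2/3 - 4*y + 4))/(3*y**2 + 3) = G'(y).

G(y) = (-4*log(2*y**2 + 2) + 5*cos(2*y**2/3 - 4*y + 4) + 1)/2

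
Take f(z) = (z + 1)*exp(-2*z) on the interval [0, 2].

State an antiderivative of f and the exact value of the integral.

Antiderivative: F(z) = (-2*z - 3)*exp(-2*z)/4; value = 3/4 - 7*exp(-4)/4

f has the shape u'v + uv' for u = -z/2 - 3/4 and v = exp(-2*z) — it is the derivative of the product u*v.
F(z) = (-2*z - 3)*exp(-2*z)/4 is an antiderivative of f.
Check: d/dz[(-2*z - 3)*exp(-2*z)/4] = (z + 1)*exp(-2*z) = f(z).
F(2) = -7*exp(-4)/4; F(0) = -3/4.
Integral = F(2) - F(0) = 3/4 - 7*exp(-4)/4.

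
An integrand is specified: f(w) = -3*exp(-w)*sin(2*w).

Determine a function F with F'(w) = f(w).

An antiderivative is F(w) = 3*exp(-w)*sin(2*w)/5 + 6*exp(-w)*cos(2*w)/5.

A candidate is checked by its d/dw: the result must match f(w).
Check: d/dw[3*exp(-w)*sin(2*w)/5 + 6*exp(-w)*cos(2*w)/5] = -3*exp(-w)*sin(2*w) = f(w).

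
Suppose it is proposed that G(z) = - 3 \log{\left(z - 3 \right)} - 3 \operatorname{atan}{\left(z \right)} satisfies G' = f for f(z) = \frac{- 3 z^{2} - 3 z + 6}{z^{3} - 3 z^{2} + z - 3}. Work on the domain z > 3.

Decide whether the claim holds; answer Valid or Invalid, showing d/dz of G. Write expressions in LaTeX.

Valid - the claim checks out under differentiation.

d/dz[G] = \frac{- 3 z^{2} - 3 z + 6}{z^{3} - 3 z^{2} + z - 3}
This equals f(z) exactly, so the claim holds.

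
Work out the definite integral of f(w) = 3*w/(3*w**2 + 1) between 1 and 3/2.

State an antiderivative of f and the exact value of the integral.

Antiderivative: F(w) = log(w**2 + 1/3)/2; value = -log(4/3)/2 + log(31/12)/2

f matches the chain-rule pattern g'(h)*h' with inner function h(w) = w**2 + 1/3; substituting u = h(w) collapses the integral.
F(w) = log(w**2 + 1/3)/2 is an antiderivative of f.
Check: d/dw[log(w**2 + 1/3)/2] = 3*w/(3*w**2 + 1) = f(w).
F(3/2) = log(31/12)/2; F(1) = log(4/3)/2.
Integral = F(3/2) - F(1) = -log(4/3)/2 + log(31/12)/2.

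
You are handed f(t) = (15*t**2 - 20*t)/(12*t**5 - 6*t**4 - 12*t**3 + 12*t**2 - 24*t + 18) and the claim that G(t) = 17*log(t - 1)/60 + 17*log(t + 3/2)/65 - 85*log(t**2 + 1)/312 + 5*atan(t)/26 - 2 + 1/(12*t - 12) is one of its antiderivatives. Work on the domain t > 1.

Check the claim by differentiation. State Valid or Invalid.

d/dt[G] = (15*t**2 - 20*t)/(12*t**5 - 6*t**4 - 12*t**3 + 12*t**2 - 24*t + 18)
This equals f(t) exactly, so the claim holds.

Valid. The derivative of G reproduces f.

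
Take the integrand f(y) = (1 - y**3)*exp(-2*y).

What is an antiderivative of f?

Recognize the product-rule pattern: f = u'v + uv' with u = y**3/2 + 3*y**2/4 + 3*y/4 - 1/8, v = exp(-2*y), so integration by parts undoes it.
Check: d/dy[(4*y**3 + 6*y**2 + 6*y - 1)*exp(-2*y)/8] = (1 - y**3)*exp(-2*y) = f(y).

An antiderivative is F(y) = (4*y**3 + 6*y**2 + 6*y - 1)*exp(-2*y)/8.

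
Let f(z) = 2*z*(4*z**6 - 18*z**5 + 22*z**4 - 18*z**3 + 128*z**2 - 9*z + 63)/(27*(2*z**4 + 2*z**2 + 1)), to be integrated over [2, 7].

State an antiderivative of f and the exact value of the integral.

Check any antiderivative F(z) by computing F'(z) and comparing it with f(z).
F(z) = (z**4 - 6*z**3 + 9*z**2 + 27*log(2*z**4 + 2*z**2 + 1))/27 is an antiderivative of f.
Check: d/dz[(z**4 - 6*z**3 + 9*z**2 + 27*log(2*z**4 + 2*z**2 + 1))/27] = (8*z**7 - 36*z**6 + 44*z**5 - 36*z**4 + 256*z**3 - 18*z**2 + 126*z)/(54*z**4 + 54*z**2 + 27), which equals f(z).
F(7) = log(4901) + 784/27; F(2) = 4/27 + log(41).
Integral = F(7) - F(2) = -log(41) + log(4901) + 260/9.

Antiderivative: F(z) = (z**4 - 6*z**3 + 9*z**2 + 27*log(2*z**4 + 2*z**2 + 1))/27; value = -log(41) + log(4901) + 260/9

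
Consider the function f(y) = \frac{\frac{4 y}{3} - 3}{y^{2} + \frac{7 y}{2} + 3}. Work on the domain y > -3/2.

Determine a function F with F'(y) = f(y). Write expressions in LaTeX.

Factor the denominator (3 \left(y + 2\right) \left(2 y + 3\right)) and decompose: f = - \frac{20}{2 y + 3} + \frac{34}{3 \left(y + 2\right)}; each piece integrates to a log, atan, or power term.
Check: d/dy[\frac{2 \left(- 15 \log{\left(y + \frac{3}{2} \right)} + 17 \log{\left(y + 2 \right)}\right)}{3}] = \frac{8 y - 18}{6 y^{2} + 21 y + 18}, which equals f(y).

An antiderivative is F(y) = \frac{2 \left(- 15 \log{\left(y + \frac{3}{2} \right)} + 17 \log{\left(y + 2 \right)}\right)}{3}.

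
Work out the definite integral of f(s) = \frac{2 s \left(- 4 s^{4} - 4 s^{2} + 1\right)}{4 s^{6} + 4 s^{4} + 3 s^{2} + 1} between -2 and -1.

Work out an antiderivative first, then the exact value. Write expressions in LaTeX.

Differentiate the proposed F(s) back; it has to land on f(s) exactly.
F(s) = \log{\left(2 s^{2} + 1 \right)} - \log{\left(s^{4} + \frac{s^{2}}{2} + \frac{1}{2} \right)} is an antiderivative of f.
Check: d/ds[\log{\left(2 s^{2} + 1 \right)} - \log{\left(s^{4} + \frac{s^{2}}{2} + \frac{1}{2} \right)}] = \frac{- 8 s^{5} - 8 s^{3} + 2 s}{4 s^{6} + 4 s^{4} + 3 s^{2} + 1}, which equals f(s).
F(-1) = - \log{\left(2 \right)} + \log{\left(3 \right)}; F(-2) = - \log{\left(\frac{37}{2} \right)} + \log{\left(9 \right)}.
Integral = F(-1) - F(-2) = - \log{\left(9 \right)} - \log{\left(2 \right)} + \log{\left(3 \right)} + \log{\left(\frac{37}{2} \right)}.

Antiderivative: F(s) = \log{\left(2 s^{2} + 1 \right)} - \log{\left(s^{4} + \frac{s^{2}}{2} + \frac{1}{2} \right)}; value = - \log{\left(9 \right)} - \log{\left(2 \right)} + \log{\left(3 \right)} + \log{\left(\frac{37}{2} \right)}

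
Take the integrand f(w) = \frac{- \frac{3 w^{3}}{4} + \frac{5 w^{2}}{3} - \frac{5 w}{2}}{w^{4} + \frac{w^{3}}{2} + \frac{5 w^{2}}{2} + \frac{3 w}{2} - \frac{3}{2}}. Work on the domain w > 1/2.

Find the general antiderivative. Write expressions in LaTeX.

The denominator factors as 6 \left(w + 1\right) \left(2 w - 1\right) \left(w^{2} + 3\right); partial fractions split f into directly integrable pieces: \frac{27 w + 137}{104 \left(w^{2} + 3\right)} - \frac{89}{234 \left(2 w - 1\right)} - \frac{59}{72 \left(w + 1\right)}.
Check: d/dw[- \frac{89 \log{\left(w - \frac{1}{2} \right)}}{468} - \frac{59 \log{\left(w + 1 \right)}}{72} + \frac{27 \log{\left(w^{2} + 3 \right)}}{208} + \frac{137 \sqrt{3} \operatorname{atan}{\left(\frac{\sqrt{3} w}{3} \right)}}{312}] = \frac{- 9 w^{3} + 20 w^{2} - 30 w}{12 w^{4} + 6 w^{3} + 30 w^{2} + 18 w - 18}, which equals f(w).

F(w) = - \frac{89 \log{\left(w - \frac{1}{2} \right)}}{468} - \frac{59 \log{\left(w + 1 \right)}}{72} + \frac{27 \log{\left(w^{2} + 3 \right)}}{208} + \frac{137 \sqrt{3} \operatorname{atan}{\left(\frac{\sqrt{3} w}{3} \right)}}{312} + C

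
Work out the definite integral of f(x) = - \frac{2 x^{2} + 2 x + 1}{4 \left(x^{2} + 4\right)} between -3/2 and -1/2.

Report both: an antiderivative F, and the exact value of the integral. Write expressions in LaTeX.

A first test for any F(x): its x-derivative must equal f(x) identically.
F(x) = - \frac{x}{2} - \frac{\log{\left(x^{2} + 4 \right)}}{4} + \frac{7 \operatorname{atan}{\left(\frac{x}{2} \right)}}{8} is an antiderivative of f.
Check: d/dx[- \frac{x}{2} - \frac{\log{\left(x^{2} + 4 \right)}}{4} + \frac{7 \operatorname{atan}{\left(\frac{x}{2} \right)}}{8}] = \frac{- 2 x^{2} - 2 x - 1}{4 x^{2} + 16}, which equals f(x).
F(-1/2) = - \frac{\log{\left(\frac{17}{4} \right)}}{4} - \frac{7 \operatorname{atan}{\left(\frac{1}{4} \right)}}{8} + \frac{1}{4}; F(-3/2) = - \frac{7 \operatorname{atan}{\left(\frac{3}{4} \right)}}{8} - \frac{\log{\left(\frac{25}{4} \right)}}{4} + \frac{3}{4}.
Integral = F(-1/2) - F(-3/2) = - \frac{1}{2} - \frac{\log{\left(\frac{17}{4} \right)}}{4} - \frac{7 \operatorname{atan}{\left(\frac{1}{4} \right)}}{8} + \frac{\log{\left(\frac{25}{4} \right)}}{4} + \frac{7 \operatorname{atan}{\left(\frac{3}{4} \right)}}{8}.

Antiderivative: F(x) = - \frac{x}{2} - \frac{\log{\left(x^{2} + 4 \right)}}{4} + \frac{7 \operatorname{atan}{\left(\frac{x}{2} \right)}}{8}; value = - \frac{1}{2} - \frac{\log{\left(\frac{17}{4} \right)}}{4} - \frac{7 \operatorname{atan}{\left(\frac{1}{4} \right)}}{8} + \frac{\log{\left(\frac{25}{4} \right)}}{4} + \frac{7 \operatorname{atan}{\left(\frac{3}{4} \right)}}{8}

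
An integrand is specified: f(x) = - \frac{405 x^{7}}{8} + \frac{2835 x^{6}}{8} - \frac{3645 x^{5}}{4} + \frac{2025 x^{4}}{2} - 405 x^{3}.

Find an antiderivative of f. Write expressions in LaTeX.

An antiderivative is F(x) = - \frac{405 x^{8}}{64} + \frac{405 x^{7}}{8} - \frac{1215 x^{6}}{8} + \frac{405 x^{5}}{2} - \frac{405 x^{4}}{4}.

f matches the chain-rule pattern g'(h)*h' with inner function h(x) = \frac{3 x^{2}}{2} - 3 x; substituting u = h(x) collapses the integral.
Check: d/dx[- \frac{405 x^{8}}{64} + \frac{405 x^{7}}{8} - \frac{1215 x^{6}}{8} + \frac{405 x^{5}}{2} - \frac{405 x^{4}}{4}] = - \frac{405 x^{7}}{8} + \frac{2835 x^{6}}{8} - \frac{3645 x^{5}}{4} + \frac{2025 x^{4}}{2} - 405 x^{3} = f(x).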